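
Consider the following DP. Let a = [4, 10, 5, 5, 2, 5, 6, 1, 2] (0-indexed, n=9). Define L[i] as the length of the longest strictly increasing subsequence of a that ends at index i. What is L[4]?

1

   i    0    1    2    3    4    5    6    7    8
a[i]    4   10    5    5    2    5    6    1    2
L[i]    1    2    2    2    1    2    3    1    2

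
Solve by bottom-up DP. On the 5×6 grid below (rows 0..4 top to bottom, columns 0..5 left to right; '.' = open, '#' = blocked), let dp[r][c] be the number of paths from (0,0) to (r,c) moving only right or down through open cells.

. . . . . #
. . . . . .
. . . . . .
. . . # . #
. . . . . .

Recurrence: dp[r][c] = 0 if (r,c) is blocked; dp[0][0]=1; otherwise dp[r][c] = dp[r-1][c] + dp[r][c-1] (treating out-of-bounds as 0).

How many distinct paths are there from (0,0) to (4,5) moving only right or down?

r\c   0   1   2   3   4   5
  0   1   1   1   1   1   0
  1   1   2   3   4   5   5
  2   1   3   6  10  15  20
  3   1   4  10   0  15   0
  4   1   5  15  15  30  30

30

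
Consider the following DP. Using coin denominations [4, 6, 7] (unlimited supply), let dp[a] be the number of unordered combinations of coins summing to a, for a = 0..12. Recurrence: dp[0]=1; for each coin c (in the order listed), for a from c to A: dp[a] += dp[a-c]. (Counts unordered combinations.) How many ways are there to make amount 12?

after  coin     0     1     2     3     4     5     6     7     8     9    10    11    12
          4     1     0     0     0     1     0     0     0     1     0     0     0     1
          6     1     0     0     0     1     0     1     0     1     0     1     0     2
          7     1     0     0     0     1     0     1     1     1     0     1     1     2

2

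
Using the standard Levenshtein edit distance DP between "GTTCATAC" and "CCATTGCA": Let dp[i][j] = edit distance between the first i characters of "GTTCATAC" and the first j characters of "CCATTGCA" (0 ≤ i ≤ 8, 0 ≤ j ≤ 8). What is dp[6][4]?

   ''  C  C  A  T  T  G  C  A
''  0  1  2  3  4  5  6  7  8
 G  1  1  2  3  4  5  5  6  7
 T  2  2  2  3  3  4  5  6  7
 T  3  3  3  3  3  3  4  5  6
 C  4  3  3  4  4  4  4  4  5
 A  5  4  4  3  4  5  5  5  4
 T  6  5  5  4  3  4  5  6  5
 A  7  6  6  5  4  4  5  6  6
 C  8  7  6  6  5  5  5  5  6

3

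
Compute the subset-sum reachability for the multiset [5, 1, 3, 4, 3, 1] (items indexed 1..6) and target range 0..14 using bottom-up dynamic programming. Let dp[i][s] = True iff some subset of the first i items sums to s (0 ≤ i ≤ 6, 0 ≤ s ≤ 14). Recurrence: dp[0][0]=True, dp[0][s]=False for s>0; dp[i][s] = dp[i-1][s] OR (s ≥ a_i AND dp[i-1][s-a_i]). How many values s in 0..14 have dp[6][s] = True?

15

i\s   0   1   2   3   4   5   6   7   8   9  10  11  12  13  14
  0   T   F   F   F   F   F   F   F   F   F   F   F   F   F   F
  1   T   F   F   F   F   T   F   F   F   F   F   F   F   F   F
  2   T   T   F   F   F   T   T   F   F   F   F   F   F   F   F
  3   T   T   F   T   T   T   T   F   T   T   F   F   F   F   F
  4   T   T   F   T   T   T   T   T   T   T   T   F   T   T   F
  5   T   T   F   T   T   T   T   T   T   T   T   T   T   T   F
  6   T   T   T   T   T   T   T   T   T   T   T   T   T   T   T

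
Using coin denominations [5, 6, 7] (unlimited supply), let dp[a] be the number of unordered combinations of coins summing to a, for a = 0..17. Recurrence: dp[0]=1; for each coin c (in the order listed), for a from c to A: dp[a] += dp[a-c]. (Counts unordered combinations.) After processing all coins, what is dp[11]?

after  coin     0     1     2     3     4     5     6     7     8     9    10    11    12    13    14    15    16    17
          5     1     0     0     0     0     1     0     0     0     0     1     0     0     0     0     1     0     0
          6     1     0     0     0     0     1     1     0     0     0     1     1     1     0     0     1     1     1
          7     1     0     0     0     0     1     1     1     0     0     1     1     2     1     1     1     1     2

1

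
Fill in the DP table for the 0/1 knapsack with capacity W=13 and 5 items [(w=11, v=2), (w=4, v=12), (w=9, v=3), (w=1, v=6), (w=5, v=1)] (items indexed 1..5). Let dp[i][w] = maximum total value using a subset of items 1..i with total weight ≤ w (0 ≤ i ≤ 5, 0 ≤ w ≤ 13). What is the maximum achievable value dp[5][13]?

19

i\w   0   1   2   3   4   5   6   7   8   9  10  11  12  13
  0   0   0   0   0   0   0   0   0   0   0   0   0   0   0
  1   0   0   0   0   0   0   0   0   0   0   0   2   2   2
  2   0   0   0   0  12  12  12  12  12  12  12  12  12  12
  3   0   0   0   0  12  12  12  12  12  12  12  12  12  15
  4   0   6   6   6  12  18  18  18  18  18  18  18  18  18
  5   0   6   6   6  12  18  18  18  18  18  19  19  19  19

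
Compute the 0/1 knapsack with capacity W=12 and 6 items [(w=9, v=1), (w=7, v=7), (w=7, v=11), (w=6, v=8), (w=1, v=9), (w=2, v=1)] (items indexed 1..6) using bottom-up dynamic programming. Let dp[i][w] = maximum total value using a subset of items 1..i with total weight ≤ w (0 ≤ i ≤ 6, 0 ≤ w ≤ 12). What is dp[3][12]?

i\w   0   1   2   3   4   5   6   7   8   9  10  11  12
  0   0   0   0   0   0   0   0   0   0   0   0   0   0
  1   0   0   0   0   0   0   0   0   0   1   1   1   1
  2   0   0   0   0   0   0   0   7   7   7   7   7   7
  3   0   0   0   0   0   0   0  11  11  11  11  11  11
  4   0   0   0   0   0   0   8  11  11  11  11  11  11
  5   0   9   9   9   9   9   9  17  20  20  20  20  20
  6   0   9   9  10  10  10  10  17  20  20  21  21  21

11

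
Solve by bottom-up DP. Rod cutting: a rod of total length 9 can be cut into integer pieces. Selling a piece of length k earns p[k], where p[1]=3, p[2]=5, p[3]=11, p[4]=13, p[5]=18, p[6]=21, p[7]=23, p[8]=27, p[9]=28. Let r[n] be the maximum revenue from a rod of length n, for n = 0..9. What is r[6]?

22

   n    0    1    2    3    4    5    6    7    8    9
r[n]    0    3    6   11   14   18   22   25   29   33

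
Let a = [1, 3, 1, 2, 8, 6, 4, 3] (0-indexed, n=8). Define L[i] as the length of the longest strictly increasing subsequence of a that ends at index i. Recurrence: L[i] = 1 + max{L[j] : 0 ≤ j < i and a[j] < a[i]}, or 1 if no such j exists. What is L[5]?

3

   i    0    1    2    3    4    5    6    7
a[i]    1    3    1    2    8    6    4    3
L[i]    1    2    1    2    3    3    3    3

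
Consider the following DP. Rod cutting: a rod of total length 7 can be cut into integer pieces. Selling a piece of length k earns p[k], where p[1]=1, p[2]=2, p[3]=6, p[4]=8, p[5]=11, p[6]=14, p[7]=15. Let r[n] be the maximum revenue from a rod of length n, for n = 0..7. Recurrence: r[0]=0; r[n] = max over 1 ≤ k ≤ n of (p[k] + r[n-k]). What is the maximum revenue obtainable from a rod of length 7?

15

   n    0    1    2    3    4    5    6    7
r[n]    0    1    2    6    8   11   14   15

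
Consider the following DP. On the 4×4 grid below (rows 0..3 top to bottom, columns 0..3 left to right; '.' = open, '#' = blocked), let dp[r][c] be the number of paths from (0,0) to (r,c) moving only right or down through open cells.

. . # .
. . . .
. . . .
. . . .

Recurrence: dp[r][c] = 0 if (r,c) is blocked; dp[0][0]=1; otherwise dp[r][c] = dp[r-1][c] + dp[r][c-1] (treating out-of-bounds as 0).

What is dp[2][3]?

7

r\c   0   1   2   3
  0   1   1   0   0
  1   1   2   2   2
  2   1   3   5   7
  3   1   4   9  16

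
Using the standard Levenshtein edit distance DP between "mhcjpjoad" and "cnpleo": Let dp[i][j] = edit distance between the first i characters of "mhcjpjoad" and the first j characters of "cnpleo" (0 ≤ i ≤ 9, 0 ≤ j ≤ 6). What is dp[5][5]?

5

   ''  c  n  p  l  e  o
''  0  1  2  3  4  5  6
 m  1  1  2  3  4  5  6
 h  2  2  2  3  4  5  6
 c  3  2  3  3  4  5  6
 j  4  3  3  4  4  5  6
 p  5  4  4  3  4  5  6
 j  6  5  5  4  4  5  6
 o  7  6  6  5  5  5  5
 a  8  7  7  6  6  6  6
 d  9  8  8  7  7  7  7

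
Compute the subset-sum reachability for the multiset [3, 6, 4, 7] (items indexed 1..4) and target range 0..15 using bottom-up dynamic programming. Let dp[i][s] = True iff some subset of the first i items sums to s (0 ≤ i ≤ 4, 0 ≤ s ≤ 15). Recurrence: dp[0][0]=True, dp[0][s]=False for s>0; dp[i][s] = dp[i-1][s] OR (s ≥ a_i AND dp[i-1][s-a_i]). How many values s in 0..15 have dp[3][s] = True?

8

i\s   0   1   2   3   4   5   6   7   8   9  10  11  12  13  14  15
  0   T   F   F   F   F   F   F   F   F   F   F   F   F   F   F   F
  1   T   F   F   T   F   F   F   F   F   F   F   F   F   F   F   F
  2   T   F   F   T   F   F   T   F   F   T   F   F   F   F   F   F
  3   T   F   F   T   T   F   T   T   F   T   T   F   F   T   F   F
  4   T   F   F   T   T   F   T   T   F   T   T   T   F   T   T   F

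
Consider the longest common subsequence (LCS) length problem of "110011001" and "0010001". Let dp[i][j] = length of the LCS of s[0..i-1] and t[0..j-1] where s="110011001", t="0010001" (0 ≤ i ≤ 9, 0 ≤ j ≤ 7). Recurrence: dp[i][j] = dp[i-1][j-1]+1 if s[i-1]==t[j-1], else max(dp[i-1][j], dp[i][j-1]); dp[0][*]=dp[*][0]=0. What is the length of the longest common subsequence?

   ''  0  0  1  0  0  0  1
''  0  0  0  0  0  0  0  0
 1  0  0  0  1  1  1  1  1
 1  0  0  0  1  1  1  1  2
 0  0  1  1  1  2  2  2  2
 0  0  1  2  2  2  3  3  3
 1  0  1  2  3  3  3  3  4
 1  0  1  2  3  3  3  3  4
 0  0  1  2  3  4  4  4  4
 0  0  1  2  3  4  5  5  5
 1  0  1  2  3  4  5  5  6

6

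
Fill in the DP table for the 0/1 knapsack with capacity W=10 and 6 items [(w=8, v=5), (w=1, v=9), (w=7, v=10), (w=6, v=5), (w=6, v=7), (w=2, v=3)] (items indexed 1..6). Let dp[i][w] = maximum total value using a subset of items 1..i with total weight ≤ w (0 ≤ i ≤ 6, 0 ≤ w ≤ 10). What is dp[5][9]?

19

i\w   0   1   2   3   4   5   6   7   8   9  10
  0   0   0   0   0   0   0   0   0   0   0   0
  1   0   0   0   0   0   0   0   0   5   5   5
  2   0   9   9   9   9   9   9   9   9  14  14
  3   0   9   9   9   9   9   9  10  19  19  19
  4   0   9   9   9   9   9   9  14  19  19  19
  5   0   9   9   9   9   9   9  16  19  19  19
  6   0   9   9  12  12  12  12  16  19  19  22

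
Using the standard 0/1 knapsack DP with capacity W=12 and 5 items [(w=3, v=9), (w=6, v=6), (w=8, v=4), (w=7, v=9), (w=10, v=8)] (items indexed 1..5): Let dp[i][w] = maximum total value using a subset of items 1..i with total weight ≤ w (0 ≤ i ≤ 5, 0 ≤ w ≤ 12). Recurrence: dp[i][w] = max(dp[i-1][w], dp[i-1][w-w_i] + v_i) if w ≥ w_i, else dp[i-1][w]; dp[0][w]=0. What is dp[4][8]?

i\w   0   1   2   3   4   5   6   7   8   9  10  11  12
  0   0   0   0   0   0   0   0   0   0   0   0   0   0
  1   0   0   0   9   9   9   9   9   9   9   9   9   9
  2   0   0   0   9   9   9   9   9   9  15  15  15  15
  3   0   0   0   9   9   9   9   9   9  15  15  15  15
  4   0   0   0   9   9   9   9   9   9  15  18  18  18
  5   0   0   0   9   9   9   9   9   9  15  18  18  18

9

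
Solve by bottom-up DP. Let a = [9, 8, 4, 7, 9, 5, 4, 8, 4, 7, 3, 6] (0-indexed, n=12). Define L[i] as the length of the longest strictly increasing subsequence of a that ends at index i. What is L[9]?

3

   i    0    1    2    3    4    5    6    7    8    9   10   11
a[i]    9    8    4    7    9    5    4    8    4    7    3    6
L[i]    1    1    1    2    3    2    1    3    1    3    1    3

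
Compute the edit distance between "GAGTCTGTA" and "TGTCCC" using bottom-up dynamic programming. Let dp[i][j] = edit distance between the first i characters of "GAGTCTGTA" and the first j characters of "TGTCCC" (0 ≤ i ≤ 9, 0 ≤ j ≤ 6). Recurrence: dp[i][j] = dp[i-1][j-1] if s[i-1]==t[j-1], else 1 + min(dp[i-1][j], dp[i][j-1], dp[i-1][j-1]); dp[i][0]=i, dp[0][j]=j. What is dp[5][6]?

   ''  T  G  T  C  C  C
''  0  1  2  3  4  5  6
 G  1  1  1  2  3  4  5
 A  2  2  2  2  3  4  5
 G  3  3  2  3  3  4  5
 T  4  3  3  2  3  4  5
 C  5  4  4  3  2  3  4
 T  6  5  5  4  3  3  4
 G  7  6  5  5  4  4  4
 T  8  7  6  5  5  5  5
 A  9  8  7  6  6  6  6

4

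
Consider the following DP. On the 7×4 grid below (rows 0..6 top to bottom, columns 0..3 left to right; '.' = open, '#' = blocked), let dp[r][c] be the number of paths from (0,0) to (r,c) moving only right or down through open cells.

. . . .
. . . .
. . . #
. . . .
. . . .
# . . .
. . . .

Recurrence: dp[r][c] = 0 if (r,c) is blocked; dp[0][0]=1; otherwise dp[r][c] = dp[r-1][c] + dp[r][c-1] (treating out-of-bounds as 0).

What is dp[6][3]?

r\c   0   1   2   3
  0   1   1   1   1
  1   1   2   3   4
  2   1   3   6   0
  3   1   4  10  10
  4   1   5  15  25
  5   0   5  20  45
  6   0   5  25  70

70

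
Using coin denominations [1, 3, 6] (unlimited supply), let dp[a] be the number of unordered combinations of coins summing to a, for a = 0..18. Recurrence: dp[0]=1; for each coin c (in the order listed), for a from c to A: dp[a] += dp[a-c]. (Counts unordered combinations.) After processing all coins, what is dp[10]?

6

after  coin     0     1     2     3     4     5     6     7     8     9    10    11    12    13    14    15    16    17    18
          1     1     1     1     1     1     1     1     1     1     1     1     1     1     1     1     1     1     1     1
          3     1     1     1     2     2     2     3     3     3     4     4     4     5     5     5     6     6     6     7
          6     1     1     1     2     2     2     4     4     4     6     6     6     9     9     9    12    12    12    16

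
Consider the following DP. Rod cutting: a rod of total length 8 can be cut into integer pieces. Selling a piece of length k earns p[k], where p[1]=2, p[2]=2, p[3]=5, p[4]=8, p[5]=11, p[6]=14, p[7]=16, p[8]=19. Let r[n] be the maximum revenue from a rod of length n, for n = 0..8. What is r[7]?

   n    0    1    2    3    4    5    6    7    8
r[n]    0    2    4    6    8   11   14   16   19

16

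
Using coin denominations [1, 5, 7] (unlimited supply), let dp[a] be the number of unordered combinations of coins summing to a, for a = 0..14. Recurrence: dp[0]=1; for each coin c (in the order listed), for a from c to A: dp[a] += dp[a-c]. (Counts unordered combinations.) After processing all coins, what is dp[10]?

4

after  coin     0     1     2     3     4     5     6     7     8     9    10    11    12    13    14
          1     1     1     1     1     1     1     1     1     1     1     1     1     1     1     1
          5     1     1     1     1     1     2     2     2     2     2     3     3     3     3     3
          7     1     1     1     1     1     2     2     3     3     3     4     4     5     5     6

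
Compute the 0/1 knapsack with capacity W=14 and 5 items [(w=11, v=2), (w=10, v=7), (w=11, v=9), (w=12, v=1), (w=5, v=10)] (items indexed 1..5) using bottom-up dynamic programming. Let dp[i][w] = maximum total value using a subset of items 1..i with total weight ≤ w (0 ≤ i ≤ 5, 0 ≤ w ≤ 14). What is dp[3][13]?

i\w   0   1   2   3   4   5   6   7   8   9  10  11  12  13  14
  0   0   0   0   0   0   0   0   0   0   0   0   0   0   0   0
  1   0   0   0   0   0   0   0   0   0   0   0   2   2   2   2
  2   0   0   0   0   0   0   0   0   0   0   7   7   7   7   7
  3   0   0   0   0   0   0   0   0   0   0   7   9   9   9   9
  4   0   0   0   0   0   0   0   0   0   0   7   9   9   9   9
  5   0   0   0   0   0  10  10  10  10  10  10  10  10  10  10

9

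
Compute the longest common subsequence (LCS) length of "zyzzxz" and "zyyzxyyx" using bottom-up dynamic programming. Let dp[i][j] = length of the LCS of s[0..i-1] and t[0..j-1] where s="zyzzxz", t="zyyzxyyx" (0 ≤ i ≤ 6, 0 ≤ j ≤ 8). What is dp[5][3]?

2

   ''  z  y  y  z  x  y  y  x
''  0  0  0  0  0  0  0  0  0
 z  0  1  1  1  1  1  1  1  1
 y  0  1  2  2  2  2  2  2  2
 z  0  1  2  2  3  3  3  3  3
 z  0  1  2  2  3  3  3  3  3
 x  0  1  2  2  3  4  4  4  4
 z  0  1  2  2  3  4  4  4  4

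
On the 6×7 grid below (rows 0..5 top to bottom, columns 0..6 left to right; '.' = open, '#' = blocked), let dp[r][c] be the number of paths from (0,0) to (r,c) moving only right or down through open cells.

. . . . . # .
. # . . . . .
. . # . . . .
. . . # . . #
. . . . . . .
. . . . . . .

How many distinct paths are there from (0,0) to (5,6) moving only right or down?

r\c   0   1   2   3   4   5   6
  0   1   1   1   1   1   0   0
  1   1   0   1   2   3   3   3
  2   1   1   0   2   5   8  11
  3   1   2   2   0   5  13   0
  4   1   3   5   5  10  23  23
  5   1   4   9  14  24  47  70

70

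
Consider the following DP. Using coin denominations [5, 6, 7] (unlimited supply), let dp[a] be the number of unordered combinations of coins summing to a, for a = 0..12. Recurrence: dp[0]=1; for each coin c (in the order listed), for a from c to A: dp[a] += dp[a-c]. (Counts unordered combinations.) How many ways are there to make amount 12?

2

after  coin     0     1     2     3     4     5     6     7     8     9    10    11    12
          5     1     0     0     0     0     1     0     0     0     0     1     0     0
          6     1     0     0     0     0     1     1     0     0     0     1     1     1
          7     1     0     0     0     0     1     1     1     0     0     1     1     2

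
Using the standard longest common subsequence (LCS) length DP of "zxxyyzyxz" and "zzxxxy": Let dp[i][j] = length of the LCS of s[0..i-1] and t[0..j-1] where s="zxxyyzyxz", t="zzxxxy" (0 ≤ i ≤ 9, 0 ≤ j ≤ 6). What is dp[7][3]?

   ''  z  z  x  x  x  y
''  0  0  0  0  0  0  0
 z  0  1  1  1  1  1  1
 x  0  1  1  2  2  2  2
 x  0  1  1  2  3  3  3
 y  0  1  1  2  3  3  4
 y  0  1  1  2  3  3  4
 z  0  1  2  2  3  3  4
 y  0  1  2  2  3  3  4
 x  0  1  2  3  3  4  4
 z  0  1  2  3  3  4  4

2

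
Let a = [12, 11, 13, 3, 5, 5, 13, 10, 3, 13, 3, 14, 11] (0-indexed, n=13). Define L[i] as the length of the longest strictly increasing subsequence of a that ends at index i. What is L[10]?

1

   i    0    1    2    3    4    5    6    7    8    9   10   11   12
a[i]   12   11   13    3    5    5   13   10    3   13    3   14   11
L[i]    1    1    2    1    2    2    3    3    1    4    1    5    4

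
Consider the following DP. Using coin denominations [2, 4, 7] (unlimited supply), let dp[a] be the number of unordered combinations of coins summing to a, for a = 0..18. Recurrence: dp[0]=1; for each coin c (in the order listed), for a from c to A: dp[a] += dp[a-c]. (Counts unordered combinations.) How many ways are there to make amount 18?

after  coin     0     1     2     3     4     5     6     7     8     9    10    11    12    13    14    15    16    17    18
          2     1     0     1     0     1     0     1     0     1     0     1     0     1     0     1     0     1     0     1
          4     1     0     1     0     2     0     2     0     3     0     3     0     4     0     4     0     5     0     5
          7     1     0     1     0     2     0     2     1     3     1     3     2     4     2     5     3     6     3     7

7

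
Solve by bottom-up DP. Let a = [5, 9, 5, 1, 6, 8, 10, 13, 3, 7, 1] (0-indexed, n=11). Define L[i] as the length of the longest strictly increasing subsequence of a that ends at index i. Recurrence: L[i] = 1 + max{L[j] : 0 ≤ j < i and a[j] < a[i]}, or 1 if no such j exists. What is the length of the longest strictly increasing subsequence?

5

   i    0    1    2    3    4    5    6    7    8    9   10
a[i]    5    9    5    1    6    8   10   13    3    7    1
L[i]    1    2    1    1    2    3    4    5    2    3    1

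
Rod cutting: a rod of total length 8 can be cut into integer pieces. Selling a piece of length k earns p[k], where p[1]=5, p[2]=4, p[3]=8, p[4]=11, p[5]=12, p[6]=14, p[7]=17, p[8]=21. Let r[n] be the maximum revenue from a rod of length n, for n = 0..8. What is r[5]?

25

   n    0    1    2    3    4    5    6    7    8
r[n]    0    5   10   15   20   25   30   35   40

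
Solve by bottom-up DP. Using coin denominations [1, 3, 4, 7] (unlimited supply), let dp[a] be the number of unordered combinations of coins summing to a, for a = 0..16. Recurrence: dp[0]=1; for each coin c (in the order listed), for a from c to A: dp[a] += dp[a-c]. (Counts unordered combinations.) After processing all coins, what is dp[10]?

after  coin     0     1     2     3     4     5     6     7     8     9    10    11    12    13    14    15    16
          1     1     1     1     1     1     1     1     1     1     1     1     1     1     1     1     1     1
          3     1     1     1     2     2     2     3     3     3     4     4     4     5     5     5     6     6
          4     1     1     1     2     3     3     4     5     6     7     8     9    11    12    13    15    17
          7     1     1     1     2     3     3     4     6     7     8    10    12    14    16    19    22    25

10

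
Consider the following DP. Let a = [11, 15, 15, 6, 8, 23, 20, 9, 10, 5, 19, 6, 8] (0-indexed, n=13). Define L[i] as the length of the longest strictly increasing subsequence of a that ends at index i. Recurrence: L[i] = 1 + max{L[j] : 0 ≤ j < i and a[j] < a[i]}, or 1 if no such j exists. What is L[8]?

4

   i    0    1    2    3    4    5    6    7    8    9   10   11   12
a[i]   11   15   15    6    8   23   20    9   10    5   19    6    8
L[i]    1    2    2    1    2    3    3    3    4    1    5    2    3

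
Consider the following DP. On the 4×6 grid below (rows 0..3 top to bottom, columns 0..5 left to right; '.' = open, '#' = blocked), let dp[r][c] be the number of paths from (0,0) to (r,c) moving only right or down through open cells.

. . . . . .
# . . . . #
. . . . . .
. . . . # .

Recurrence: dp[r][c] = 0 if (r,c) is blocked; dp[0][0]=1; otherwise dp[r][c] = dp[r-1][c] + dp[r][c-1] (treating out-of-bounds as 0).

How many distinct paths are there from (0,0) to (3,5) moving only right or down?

r\c   0   1   2   3   4   5
  0   1   1   1   1   1   1
  1   0   1   2   3   4   0
  2   0   1   3   6  10  10
  3   0   1   4  10   0  10

10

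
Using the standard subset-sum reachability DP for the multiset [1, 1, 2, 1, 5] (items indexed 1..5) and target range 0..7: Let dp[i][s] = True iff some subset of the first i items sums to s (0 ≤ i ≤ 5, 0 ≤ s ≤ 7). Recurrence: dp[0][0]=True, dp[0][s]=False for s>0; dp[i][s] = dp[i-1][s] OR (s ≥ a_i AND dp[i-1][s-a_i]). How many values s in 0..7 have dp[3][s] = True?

5

i\s   0   1   2   3   4   5   6   7
  0   T   F   F   F   F   F   F   F
  1   T   T   F   F   F   F   F   F
  2   T   T   T   F   F   F   F   F
  3   T   T   T   T   T   F   F   F
  4   T   T   T   T   T   T   F   F
  5   T   T   T   T   T   T   T   T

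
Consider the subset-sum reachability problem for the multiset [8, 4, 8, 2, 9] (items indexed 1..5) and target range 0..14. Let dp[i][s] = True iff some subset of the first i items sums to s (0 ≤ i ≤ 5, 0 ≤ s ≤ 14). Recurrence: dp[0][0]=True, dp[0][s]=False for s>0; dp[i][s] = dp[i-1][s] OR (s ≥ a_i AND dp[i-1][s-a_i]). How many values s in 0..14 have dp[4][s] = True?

i\s   0   1   2   3   4   5   6   7   8   9  10  11  12  13  14
  0   T   F   F   F   F   F   F   F   F   F   F   F   F   F   F
  1   T   F   F   F   F   F   F   F   T   F   F   F   F   F   F
  2   T   F   F   F   T   F   F   F   T   F   F   F   T   F   F
  3   T   F   F   F   T   F   F   F   T   F   F   F   T   F   F
  4   T   F   T   F   T   F   T   F   T   F   T   F   T   F   T
  5   T   F   T   F   T   F   T   F   T   T   T   T   T   T   T

8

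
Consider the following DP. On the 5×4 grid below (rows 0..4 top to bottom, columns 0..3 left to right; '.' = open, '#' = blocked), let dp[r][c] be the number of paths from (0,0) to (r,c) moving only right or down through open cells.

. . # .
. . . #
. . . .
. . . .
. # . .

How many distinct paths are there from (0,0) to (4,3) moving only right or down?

23

r\c   0   1   2   3
  0   1   1   0   0
  1   1   2   2   0
  2   1   3   5   5
  3   1   4   9  14
  4   1   0   9  23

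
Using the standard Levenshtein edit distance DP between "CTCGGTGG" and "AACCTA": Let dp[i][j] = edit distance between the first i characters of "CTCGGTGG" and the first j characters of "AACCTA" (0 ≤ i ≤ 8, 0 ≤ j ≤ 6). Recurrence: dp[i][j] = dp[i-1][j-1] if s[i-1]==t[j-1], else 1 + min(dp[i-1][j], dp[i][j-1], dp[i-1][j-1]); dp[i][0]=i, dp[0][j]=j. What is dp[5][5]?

   ''  A  A  C  C  T  A
''  0  1  2  3  4  5  6
 C  1  1  2  2  3  4  5
 T  2  2  2  3  3  3  4
 C  3  3  3  2  3  4  4
 G  4  4  4  3  3  4  5
 G  5  5  5  4  4  4  5
 T  6  6  6  5  5  4  5
 G  7  7  7  6  6  5  5
 G  8  8  8  7  7  6  6

4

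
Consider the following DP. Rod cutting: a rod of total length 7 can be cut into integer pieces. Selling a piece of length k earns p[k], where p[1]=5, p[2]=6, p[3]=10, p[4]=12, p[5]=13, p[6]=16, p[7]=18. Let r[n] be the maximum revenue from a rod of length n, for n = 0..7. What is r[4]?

   n    0    1    2    3    4    5    6    7
r[n]    0    5   10   15   20   25   30   35

20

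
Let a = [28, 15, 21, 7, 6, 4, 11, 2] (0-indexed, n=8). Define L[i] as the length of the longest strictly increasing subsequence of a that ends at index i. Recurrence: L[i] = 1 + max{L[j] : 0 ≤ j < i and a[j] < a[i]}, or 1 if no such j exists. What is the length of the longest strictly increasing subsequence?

   i    0    1    2    3    4    5    6    7
a[i]   28   15   21    7    6    4   11    2
L[i]    1    1    2    1    1    1    2    1

2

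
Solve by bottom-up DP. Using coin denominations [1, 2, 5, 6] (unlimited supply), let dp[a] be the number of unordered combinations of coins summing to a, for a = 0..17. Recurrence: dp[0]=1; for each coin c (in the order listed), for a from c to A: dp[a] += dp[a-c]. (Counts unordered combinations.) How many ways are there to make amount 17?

37

after  coin     0     1     2     3     4     5     6     7     8     9    10    11    12    13    14    15    16    17
          1     1     1     1     1     1     1     1     1     1     1     1     1     1     1     1     1     1     1
          2     1     1     2     2     3     3     4     4     5     5     6     6     7     7     8     8     9     9
          5     1     1     2     2     3     4     5     6     7     8    10    11    13    14    16    18    20    22
          6     1     1     2     2     3     4     6     7     9    10    13    15    19    21    25    28    33    37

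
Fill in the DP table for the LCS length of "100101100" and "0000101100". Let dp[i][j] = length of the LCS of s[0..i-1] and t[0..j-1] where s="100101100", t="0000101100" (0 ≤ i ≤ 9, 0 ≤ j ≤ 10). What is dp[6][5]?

   ''  0  0  0  0  1  0  1  1  0  0
''  0  0  0  0  0  0  0  0  0  0  0
 1  0  0  0  0  0  1  1  1  1  1  1
 0  0  1  1  1  1  1  2  2  2  2  2
 0  0  1  2  2  2  2  2  2  2  3  3
 1  0  1  2  2  2  3  3  3  3  3  3
 0  0  1  2  3  3  3  4  4  4  4  4
 1  0  1  2  3  3  4  4  5  5  5  5
 1  0  1  2  3  3  4  4  5  6  6  6
 0  0  1  2  3  4  4  5  5  6  7  7
 0  0  1  2  3  4  4  5  5  6  7  8

4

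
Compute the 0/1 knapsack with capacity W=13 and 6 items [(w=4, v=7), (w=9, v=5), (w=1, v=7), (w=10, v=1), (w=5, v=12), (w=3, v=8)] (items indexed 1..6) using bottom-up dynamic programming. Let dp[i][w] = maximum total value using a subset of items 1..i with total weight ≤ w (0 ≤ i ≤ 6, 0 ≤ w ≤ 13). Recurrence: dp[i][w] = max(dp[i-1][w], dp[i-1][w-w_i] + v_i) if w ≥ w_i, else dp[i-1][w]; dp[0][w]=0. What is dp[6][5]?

i\w   0   1   2   3   4   5   6   7   8   9  10  11  12  13
  0   0   0   0   0   0   0   0   0   0   0   0   0   0   0
  1   0   0   0   0   7   7   7   7   7   7   7   7   7   7
  2   0   0   0   0   7   7   7   7   7   7   7   7   7  12
  3   0   7   7   7   7  14  14  14  14  14  14  14  14  14
  4   0   7   7   7   7  14  14  14  14  14  14  14  14  14
  5   0   7   7   7   7  14  19  19  19  19  26  26  26  26
  6   0   7   7   8  15  15  19  19  22  27  27  27  27  34

15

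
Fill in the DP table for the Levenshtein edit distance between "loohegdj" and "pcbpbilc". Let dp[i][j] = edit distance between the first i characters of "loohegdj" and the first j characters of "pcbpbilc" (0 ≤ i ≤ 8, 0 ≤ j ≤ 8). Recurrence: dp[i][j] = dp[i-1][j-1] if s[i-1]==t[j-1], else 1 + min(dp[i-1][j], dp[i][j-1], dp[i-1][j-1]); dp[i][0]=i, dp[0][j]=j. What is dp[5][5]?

   ''  p  c  b  p  b  i  l  c
''  0  1  2  3  4  5  6  7  8
 l  1  1  2  3  4  5  6  6  7
 o  2  2  2  3  4  5  6  7  7
 o  3  3  3  3  4  5  6  7  8
 h  4  4  4  4  4  5  6  7  8
 e  5  5  5  5  5  5  6  7  8
 g  6  6  6  6  6  6  6  7  8
 d  7  7  7  7  7  7  7  7  8
 j  8  8  8  8  8  8  8  8  8

5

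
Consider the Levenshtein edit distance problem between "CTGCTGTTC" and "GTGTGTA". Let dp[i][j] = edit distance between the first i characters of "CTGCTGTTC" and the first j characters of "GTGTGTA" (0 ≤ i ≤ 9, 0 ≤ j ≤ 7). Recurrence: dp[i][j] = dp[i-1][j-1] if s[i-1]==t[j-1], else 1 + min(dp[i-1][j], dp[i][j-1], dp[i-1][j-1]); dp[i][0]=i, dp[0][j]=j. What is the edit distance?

   ''  G  T  G  T  G  T  A
''  0  1  2  3  4  5  6  7
 C  1  1  2  3  4  5  6  7
 T  2  2  1  2  3  4  5  6
 G  3  2  2  1  2  3  4  5
 C  4  3  3  2  2  3  4  5
 T  5  4  3  3  2  3  3  4
 G  6  5  4  3  3  2  3  4
 T  7  6  5  4  3  3  2  3
 T  8  7  6  5  4  4  3  3
 C  9  8  7  6  5  5  4  4

4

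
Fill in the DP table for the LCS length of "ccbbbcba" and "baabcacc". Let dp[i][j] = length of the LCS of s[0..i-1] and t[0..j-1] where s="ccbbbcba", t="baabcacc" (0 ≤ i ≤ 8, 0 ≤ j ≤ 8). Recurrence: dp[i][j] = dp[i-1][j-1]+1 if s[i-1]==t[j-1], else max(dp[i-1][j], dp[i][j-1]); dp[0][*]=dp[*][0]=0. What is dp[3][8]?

2

   ''  b  a  a  b  c  a  c  c
''  0  0  0  0  0  0  0  0  0
 c  0  0  0  0  0  1  1  1  1
 c  0  0  0  0  0  1  1  2  2
 b  0  1  1  1  1  1  1  2  2
 b  0  1  1  1  2  2  2  2  2
 b  0  1  1  1  2  2  2  2  2
 c  0  1  1  1  2  3  3  3  3
 b  0  1  1  1  2  3  3  3  3
 a  0  1  2  2  2  3  4  4  4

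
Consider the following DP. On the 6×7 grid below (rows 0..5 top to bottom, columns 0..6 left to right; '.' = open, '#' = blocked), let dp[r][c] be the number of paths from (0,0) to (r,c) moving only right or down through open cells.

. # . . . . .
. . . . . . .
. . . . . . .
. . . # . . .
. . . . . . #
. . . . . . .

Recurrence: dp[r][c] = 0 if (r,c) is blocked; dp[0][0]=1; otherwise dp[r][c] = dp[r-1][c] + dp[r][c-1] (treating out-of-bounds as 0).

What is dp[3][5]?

r\c   0   1   2   3   4   5   6
  0   1   0   0   0   0   0   0
  1   1   1   1   1   1   1   1
  2   1   2   3   4   5   6   7
  3   1   3   6   0   5  11  18
  4   1   4  10  10  15  26   0
  5   1   5  15  25  40  66  66

11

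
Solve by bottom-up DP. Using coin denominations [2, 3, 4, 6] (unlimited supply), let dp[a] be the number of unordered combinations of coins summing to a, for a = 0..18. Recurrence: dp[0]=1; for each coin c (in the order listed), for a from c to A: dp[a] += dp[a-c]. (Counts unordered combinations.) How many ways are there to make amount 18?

after  coin     0     1     2     3     4     5     6     7     8     9    10    11    12    13    14    15    16    17    18
          2     1     0     1     0     1     0     1     0     1     0     1     0     1     0     1     0     1     0     1
          3     1     0     1     1     1     1     2     1     2     2     2     2     3     2     3     3     3     3     4
          4     1     0     1     1     2     1     3     2     4     3     5     4     7     5     8     7    10     8    12
          6     1     0     1     1     2     1     4     2     5     4     7     5    11     7    13    11    17    13    23

23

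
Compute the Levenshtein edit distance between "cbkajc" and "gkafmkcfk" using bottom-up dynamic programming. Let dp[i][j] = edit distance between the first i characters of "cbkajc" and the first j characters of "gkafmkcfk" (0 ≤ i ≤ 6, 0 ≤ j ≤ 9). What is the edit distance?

   ''  g  k  a  f  m  k  c  f  k
''  0  1  2  3  4  5  6  7  8  9
 c  1  1  2  3  4  5  6  6  7  8
 b  2  2  2  3  4  5  6  7  7  8
 k  3  3  2  3  4  5  5  6  7  7
 a  4  4  3  2  3  4  5  6  7  8
 j  5  5  4  3  3  4  5  6  7  8
 c  6  6  5  4  4  4  5  5  6  7

7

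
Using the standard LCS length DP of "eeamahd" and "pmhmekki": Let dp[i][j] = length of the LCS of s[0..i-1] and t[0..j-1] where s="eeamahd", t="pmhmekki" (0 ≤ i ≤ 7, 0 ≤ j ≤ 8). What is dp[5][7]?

1

   ''  p  m  h  m  e  k  k  i
''  0  0  0  0  0  0  0  0  0
 e  0  0  0  0  0  1  1  1  1
 e  0  0  0  0  0  1  1  1  1
 a  0  0  0  0  0  1  1  1  1
 m  0  0  1  1  1  1  1  1  1
 a  0  0  1  1  1  1  1  1  1
 h  0  0  1  2  2  2  2  2  2
 d  0  0  1  2  2  2  2  2  2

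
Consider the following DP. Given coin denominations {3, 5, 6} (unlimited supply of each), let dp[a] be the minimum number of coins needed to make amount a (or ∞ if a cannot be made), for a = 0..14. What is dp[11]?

2

 a  0  1  2  3  4  5  6  7  8  9 10 11 12 13 14
dp  0  -  -  1  -  1  1  -  2  2  2  2  2  3  3
(- denotes ∞ / unreachable)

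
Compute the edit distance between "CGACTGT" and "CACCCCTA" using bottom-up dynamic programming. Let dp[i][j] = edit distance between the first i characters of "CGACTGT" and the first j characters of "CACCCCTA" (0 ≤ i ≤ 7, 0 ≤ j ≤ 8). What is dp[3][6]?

   ''  C  A  C  C  C  C  T  A
''  0  1  2  3  4  5  6  7  8
 C  1  0  1  2  3  4  5  6  7
 G  2  1  1  2  3  4  5  6  7
 A  3  2  1  2  3  4  5  6  6
 C  4  3  2  1  2  3  4  5  6
 T  5  4  3  2  2  3  4  4  5
 G  6  5  4  3  3  3  4  5  5
 T  7  6  5  4  4  4  4  4  5

5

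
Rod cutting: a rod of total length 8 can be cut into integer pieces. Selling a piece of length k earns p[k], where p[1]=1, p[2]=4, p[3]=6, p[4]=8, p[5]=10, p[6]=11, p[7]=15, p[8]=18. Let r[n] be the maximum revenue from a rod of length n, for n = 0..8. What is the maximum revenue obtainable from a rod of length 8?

18

   n    0    1    2    3    4    5    6    7    8
r[n]    0    1    4    6    8   10   12   15   18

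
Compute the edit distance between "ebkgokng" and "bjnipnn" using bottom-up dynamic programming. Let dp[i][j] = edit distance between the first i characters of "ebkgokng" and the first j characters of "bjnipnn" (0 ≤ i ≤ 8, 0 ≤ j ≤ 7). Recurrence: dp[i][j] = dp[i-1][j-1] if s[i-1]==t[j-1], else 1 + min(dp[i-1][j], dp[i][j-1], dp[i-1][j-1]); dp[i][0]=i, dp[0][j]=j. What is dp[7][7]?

6

   ''  b  j  n  i  p  n  n
''  0  1  2  3  4  5  6  7
 e  1  1  2  3  4  5  6  7
 b  2  1  2  3  4  5  6  7
 k  3  2  2  3  4  5  6  7
 g  4  3  3  3  4  5  6  7
 o  5  4  4  4  4  5  6  7
 k  6  5  5  5  5  5  6  7
 n  7  6  6  5  6  6  5  6
 g  8  7  7  6  6  7  6  6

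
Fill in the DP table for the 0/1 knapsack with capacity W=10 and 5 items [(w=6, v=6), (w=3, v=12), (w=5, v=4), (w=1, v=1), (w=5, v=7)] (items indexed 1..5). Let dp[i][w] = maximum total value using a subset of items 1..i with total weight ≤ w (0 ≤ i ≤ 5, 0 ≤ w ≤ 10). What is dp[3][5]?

i\w   0   1   2   3   4   5   6   7   8   9  10
  0   0   0   0   0   0   0   0   0   0   0   0
  1   0   0   0   0   0   0   6   6   6   6   6
  2   0   0   0  12  12  12  12  12  12  18  18
  3   0   0   0  12  12  12  12  12  16  18  18
  4   0   1   1  12  13  13  13  13  16  18  19
  5   0   1   1  12  13  13  13  13  19  20  20

12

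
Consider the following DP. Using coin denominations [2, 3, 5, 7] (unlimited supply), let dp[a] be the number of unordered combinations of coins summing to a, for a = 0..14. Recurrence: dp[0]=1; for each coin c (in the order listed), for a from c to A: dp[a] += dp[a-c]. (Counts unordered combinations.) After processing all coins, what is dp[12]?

after  coin     0     1     2     3     4     5     6     7     8     9    10    11    12    13    14
          2     1     0     1     0     1     0     1     0     1     0     1     0     1     0     1
          3     1     0     1     1     1     1     2     1     2     2     2     2     3     2     3
          5     1     0     1     1     1     2     2     2     3     3     4     4     5     5     6
          7     1     0     1     1     1     2     2     3     3     4     5     5     7     7     9

7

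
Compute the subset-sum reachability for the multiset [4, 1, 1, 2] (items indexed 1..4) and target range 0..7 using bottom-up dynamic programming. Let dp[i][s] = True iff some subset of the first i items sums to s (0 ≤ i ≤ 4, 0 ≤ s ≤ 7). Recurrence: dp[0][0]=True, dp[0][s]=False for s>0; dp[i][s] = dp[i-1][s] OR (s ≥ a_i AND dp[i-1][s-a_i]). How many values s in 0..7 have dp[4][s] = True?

i\s   0   1   2   3   4   5   6   7
  0   T   F   F   F   F   F   F   F
  1   T   F   F   F   T   F   F   F
  2   T   T   F   F   T   T   F   F
  3   T   T   T   F   T   T   T   F
  4   T   T   T   T   T   T   T   T

8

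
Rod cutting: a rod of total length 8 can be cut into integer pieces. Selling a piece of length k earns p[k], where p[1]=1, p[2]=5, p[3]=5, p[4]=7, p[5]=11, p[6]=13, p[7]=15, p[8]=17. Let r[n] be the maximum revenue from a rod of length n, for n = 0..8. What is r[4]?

10

   n    0    1    2    3    4    5    6    7    8
r[n]    0    1    5    6   10   11   15   16   20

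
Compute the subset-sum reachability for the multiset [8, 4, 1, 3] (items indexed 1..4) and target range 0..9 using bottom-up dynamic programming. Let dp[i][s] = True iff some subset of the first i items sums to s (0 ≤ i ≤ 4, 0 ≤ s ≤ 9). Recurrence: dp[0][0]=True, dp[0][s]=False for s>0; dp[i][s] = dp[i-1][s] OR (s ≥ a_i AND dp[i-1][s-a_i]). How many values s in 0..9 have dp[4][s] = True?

i\s   0   1   2   3   4   5   6   7   8   9
  0   T   F   F   F   F   F   F   F   F   F
  1   T   F   F   F   F   F   F   F   T   F
  2   T   F   F   F   T   F   F   F   T   F
  3   T   T   F   F   T   T   F   F   T   T
  4   T   T   F   T   T   T   F   T   T   T

8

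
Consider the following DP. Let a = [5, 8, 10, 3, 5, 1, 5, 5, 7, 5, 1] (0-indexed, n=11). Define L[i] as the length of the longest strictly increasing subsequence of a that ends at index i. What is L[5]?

   i    0    1    2    3    4    5    6    7    8    9   10
a[i]    5    8   10    3    5    1    5    5    7    5    1
L[i]    1    2    3    1    2    1    2    2    3    2    1

1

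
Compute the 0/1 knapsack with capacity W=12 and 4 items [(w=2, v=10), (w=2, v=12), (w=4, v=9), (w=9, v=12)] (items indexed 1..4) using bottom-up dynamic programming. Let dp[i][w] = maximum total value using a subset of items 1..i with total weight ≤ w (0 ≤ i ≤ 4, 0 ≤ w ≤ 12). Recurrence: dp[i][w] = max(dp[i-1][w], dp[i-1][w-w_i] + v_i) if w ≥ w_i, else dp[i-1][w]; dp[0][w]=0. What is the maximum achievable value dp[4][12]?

i\w   0   1   2   3   4   5   6   7   8   9  10  11  12
  0   0   0   0   0   0   0   0   0   0   0   0   0   0
  1   0   0  10  10  10  10  10  10  10  10  10  10  10
  2   0   0  12  12  22  22  22  22  22  22  22  22  22
  3   0   0  12  12  22  22  22  22  31  31  31  31  31
  4   0   0  12  12  22  22  22  22  31  31  31  31  31

31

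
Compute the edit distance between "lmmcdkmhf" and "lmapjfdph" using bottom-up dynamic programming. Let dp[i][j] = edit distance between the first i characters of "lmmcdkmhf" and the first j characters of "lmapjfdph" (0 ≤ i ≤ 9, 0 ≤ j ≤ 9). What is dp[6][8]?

   ''  l  m  a  p  j  f  d  p  h
''  0  1  2  3  4  5  6  7  8  9
 l  1  0  1  2  3  4  5  6  7  8
 m  2  1  0  1  2  3  4  5  6  7
 m  3  2  1  1  2  3  4  5  6  7
 c  4  3  2  2  2  3  4  5  6  7
 d  5  4  3  3  3  3  4  4  5  6
 k  6  5  4  4  4  4  4  5  5  6
 m  7  6  5  5  5  5  5  5  6  6
 h  8  7  6  6  6  6  6  6  6  6
 f  9  8  7  7  7  7  6  7  7  7

5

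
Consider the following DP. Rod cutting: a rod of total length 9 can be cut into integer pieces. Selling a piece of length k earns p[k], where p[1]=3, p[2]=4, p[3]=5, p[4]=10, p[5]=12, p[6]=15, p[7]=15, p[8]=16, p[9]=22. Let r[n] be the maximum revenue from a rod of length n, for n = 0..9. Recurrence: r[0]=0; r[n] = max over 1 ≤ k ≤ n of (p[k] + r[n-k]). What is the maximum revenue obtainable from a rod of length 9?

   n    0    1    2    3    4    5    6    7    8    9
r[n]    0    3    6    9   12   15   18   21   24   27

27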